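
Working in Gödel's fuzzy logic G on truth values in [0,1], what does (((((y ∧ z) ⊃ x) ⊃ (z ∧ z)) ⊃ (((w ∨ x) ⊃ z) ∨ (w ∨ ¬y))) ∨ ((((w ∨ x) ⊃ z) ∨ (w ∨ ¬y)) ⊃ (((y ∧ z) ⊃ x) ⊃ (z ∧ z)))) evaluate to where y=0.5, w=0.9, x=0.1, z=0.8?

1.00

(y ∧ z) = min(0.5, 0.8) = 0.5
((y ∧ z) ⊃ x): 0.5 > 0.1, so result = 0.1
(z ∧ z) = min(0.8, 0.8) = 0.8
(((y ∧ z) ⊃ x) ⊃ (z ∧ z)): 0.1 ≤ 0.8, so result = 1
(w ∨ x) = max(0.9, 0.1) = 0.9
((w ∨ x) ⊃ z): 0.9 > 0.8, so result = 0.8
¬y: Gödel ¬ of 0.5 = 0 (operand ≠ 0)
(w ∨ ¬y) = max(0.9, 0) = 0.9
(((w ∨ x) ⊃ z) ∨ (w ∨ ¬y)) = max(0.8, 0.9) = 0.9
((((y ∧ z) ⊃ x) ⊃ (z ∧ z)) ⊃ (((w ∨ x) ⊃ z) ∨ (w ∨ ¬y))): 1 > 0.9, so result = 0.9
(w ∨ x) = max(0.9, 0.1) = 0.9
((w ∨ x) ⊃ z): 0.9 > 0.8, so result = 0.8
¬y: Gödel ¬ of 0.5 = 0 (operand ≠ 0)
(w ∨ ¬y) = max(0.9, 0) = 0.9
(((w ∨ x) ⊃ z) ∨ (w ∨ ¬y)) = max(0.8, 0.9) = 0.9
(y ∧ z) = min(0.5, 0.8) = 0.5
((y ∧ z) ⊃ x): 0.5 > 0.1, so result = 0.1
(z ∧ z) = min(0.8, 0.8) = 0.8
(((y ∧ z) ⊃ x) ⊃ (z ∧ z)): 0.1 ≤ 0.8, so result = 1
((((w ∨ x) ⊃ z) ∨ (w ∨ ¬y)) ⊃ (((y ∧ z) ⊃ x) ⊃ (z ∧ z))): 0.9 ≤ 1, so result = 1
(((((y ∧ z) ⊃ x) ⊃ (z ∧ z)) ⊃ (((w ∨ x) ⊃ z) ∨ (w ∨ ¬y))) ∨ ((((w ∨ x) ⊃ z) ∨ (w ∨ ¬y)) ⊃ (((y ∧ z) ⊃ x) ⊃ (z ∧ z)))) = max(0.9, 1) = 1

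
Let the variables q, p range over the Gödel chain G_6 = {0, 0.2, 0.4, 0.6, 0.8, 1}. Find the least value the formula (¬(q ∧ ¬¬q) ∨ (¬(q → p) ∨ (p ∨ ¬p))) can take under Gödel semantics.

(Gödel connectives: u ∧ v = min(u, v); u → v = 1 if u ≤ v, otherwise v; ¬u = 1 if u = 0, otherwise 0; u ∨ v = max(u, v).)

The minimum is attained at q = 0.2, p = 0.2:
  ¬q: Gödel ¬ of 0.2 = 0 (operand ≠ 0)
  ¬¬q: Gödel ¬ of 0 = 1 (operand is 0)
  (q ∧ ¬¬q) = min(0.2, 1) = 0.2
  ¬(q ∧ ¬¬q): Gödel ¬ of 0.2 = 0 (operand ≠ 0)
  (q → p): 0.2 ≤ 0.2, so result = 1
  ¬(q → p): Gödel ¬ of 1 = 0 (operand ≠ 0)
  ¬p: Gödel ¬ of 0.2 = 0 (operand ≠ 0)
  (p ∨ ¬p) = max(0.2, 0) = 0.2
  (¬(q → p) ∨ (p ∨ ¬p)) = max(0, 0.2) = 0.2
  (¬(q ∧ ¬¬q) ∨ (¬(q → p) ∨ (p ∨ ¬p))) = max(0, 0.2) = 0.2
Checking all 36 assignments confirms none give a value below 0.20.

0.20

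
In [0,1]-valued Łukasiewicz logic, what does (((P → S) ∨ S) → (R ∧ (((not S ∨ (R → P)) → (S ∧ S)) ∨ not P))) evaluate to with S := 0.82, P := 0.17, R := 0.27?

0.27

(P → S): min(1, 1 − 0.17 + 0.82) = 1
((P → S) ∨ S) = max(1, 0.82) = 1
not S: Łukasiewicz ¬ gives 1 − 0.82 = 0.18
(R → P): min(1, 1 − 0.27 + 0.17) = 0.9
(not S ∨ (R → P)) = max(0.18, 0.9) = 0.9
(S ∧ S) = min(0.82, 0.82) = 0.82
((not S ∨ (R → P)) → (S ∧ S)): min(1, 1 − 0.9 + 0.82) = 0.92
not P: Łukasiewicz ¬ gives 1 − 0.17 = 0.83
(((not S ∨ (R → P)) → (S ∧ S)) ∨ not P) = max(0.92, 0.83) = 0.92
(R ∧ (((not S ∨ (R → P)) → (S ∧ S)) ∨ not P)) = min(0.27, 0.92) = 0.27
(((P → S) ∨ S) → (R ∧ (((not S ∨ (R → P)) → (S ∧ S)) ∨ not P))): min(1, 1 − 1 + 0.27) = 0.27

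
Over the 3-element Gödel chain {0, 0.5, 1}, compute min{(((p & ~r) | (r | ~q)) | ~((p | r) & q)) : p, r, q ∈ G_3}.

0.50

The minimum is attained at p = 0, r = 0.5, q = 0.5:
  ~r: Gödel ¬ of 0.5 = 0 (operand ≠ 0)
  (p & ~r) = min(0, 0) = 0
  ~q: Gödel ¬ of 0.5 = 0 (operand ≠ 0)
  (r | ~q) = max(0.5, 0) = 0.5
  ((p & ~r) | (r | ~q)) = max(0, 0.5) = 0.5
  (p | r) = max(0, 0.5) = 0.5
  ((p | r) & q) = min(0.5, 0.5) = 0.5
  ~((p | r) & q): Gödel ¬ of 0.5 = 0 (operand ≠ 0)
  (((p & ~r) | (r | ~q)) | ~((p | r) & q)) = max(0.5, 0) = 0.5
Checking all 27 assignments confirms none give a value below 0.50.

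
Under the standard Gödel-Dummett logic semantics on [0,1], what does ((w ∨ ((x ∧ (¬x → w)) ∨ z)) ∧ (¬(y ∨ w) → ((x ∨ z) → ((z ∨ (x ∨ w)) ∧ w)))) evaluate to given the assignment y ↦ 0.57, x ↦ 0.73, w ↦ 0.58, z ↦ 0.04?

¬x: Gödel ¬ of 0.73 = 0 (operand ≠ 0)
(¬x → w): 0 ≤ 0.58, so result = 1
(x ∧ (¬x → w)) = min(0.73, 1) = 0.73
((x ∧ (¬x → w)) ∨ z) = max(0.73, 0.04) = 0.73
(w ∨ ((x ∧ (¬x → w)) ∨ z)) = max(0.58, 0.73) = 0.73
(y ∨ w) = max(0.57, 0.58) = 0.58
¬(y ∨ w): Gödel ¬ of 0.58 = 0 (operand ≠ 0)
(x ∨ z) = max(0.73, 0.04) = 0.73
(x ∨ w) = max(0.73, 0.58) = 0.73
(z ∨ (x ∨ w)) = max(0.04, 0.73) = 0.73
((z ∨ (x ∨ w)) ∧ w) = min(0.73, 0.58) = 0.58
((x ∨ z) → ((z ∨ (x ∨ w)) ∧ w)): 0.73 > 0.58, so result = 0.58
(¬(y ∨ w) → ((x ∨ z) → ((z ∨ (x ∨ w)) ∧ w))): 0 ≤ 0.58, so result = 1
((w ∨ ((x ∧ (¬x → w)) ∨ z)) ∧ (¬(y ∨ w) → ((x ∨ z) → ((z ∨ (x ∨ w)) ∧ w)))) = min(0.73, 1) = 0.73

0.73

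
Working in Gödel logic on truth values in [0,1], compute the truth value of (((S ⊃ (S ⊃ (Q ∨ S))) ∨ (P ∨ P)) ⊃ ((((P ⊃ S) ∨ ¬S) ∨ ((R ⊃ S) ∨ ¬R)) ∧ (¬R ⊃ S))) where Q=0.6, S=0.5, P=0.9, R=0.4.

(Q ∨ S) = max(0.6, 0.5) = 0.6
(S ⊃ (Q ∨ S)): 0.5 ≤ 0.6, so result = 1
(S ⊃ (S ⊃ (Q ∨ S))): 0.5 ≤ 1, so result = 1
(P ∨ P) = max(0.9, 0.9) = 0.9
((S ⊃ (S ⊃ (Q ∨ S))) ∨ (P ∨ P)) = max(1, 0.9) = 1
(P ⊃ S): 0.9 > 0.5, so result = 0.5
¬S: Gödel ¬ of 0.5 = 0 (operand ≠ 0)
((P ⊃ S) ∨ ¬S) = max(0.5, 0) = 0.5
(R ⊃ S): 0.4 ≤ 0.5, so result = 1
¬R: Gödel ¬ of 0.4 = 0 (operand ≠ 0)
((R ⊃ S) ∨ ¬R) = max(1, 0) = 1
(((P ⊃ S) ∨ ¬S) ∨ ((R ⊃ S) ∨ ¬R)) = max(0.5, 1) = 1
¬R: Gödel ¬ of 0.4 = 0 (operand ≠ 0)
(¬R ⊃ S): 0 ≤ 0.5, so result = 1
((((P ⊃ S) ∨ ¬S) ∨ ((R ⊃ S) ∨ ¬R)) ∧ (¬R ⊃ S)) = min(1, 1) = 1
(((S ⊃ (S ⊃ (Q ∨ S))) ∨ (P ∨ P)) ⊃ ((((P ⊃ S) ∨ ¬S) ∨ ((R ⊃ S) ∨ ¬R)) ∧ (¬R ⊃ S))): 1 ≤ 1, so result = 1

1.00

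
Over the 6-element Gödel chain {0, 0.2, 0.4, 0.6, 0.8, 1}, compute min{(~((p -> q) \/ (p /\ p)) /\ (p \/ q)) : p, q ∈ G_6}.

0.00

The minimum is attained at p = 0, q = 0:
  (p -> q): 0 ≤ 0, so result = 1
  (p /\ p) = min(0, 0) = 0
  ((p -> q) \/ (p /\ p)) = max(1, 0) = 1
  ~((p -> q) \/ (p /\ p)): Gödel ¬ of 1 = 0 (operand ≠ 0)
  (p \/ q) = max(0, 0) = 0
  (~((p -> q) \/ (p /\ p)) /\ (p \/ q)) = min(0, 0) = 0
Checking all 36 assignments confirms none give a value below 0.00.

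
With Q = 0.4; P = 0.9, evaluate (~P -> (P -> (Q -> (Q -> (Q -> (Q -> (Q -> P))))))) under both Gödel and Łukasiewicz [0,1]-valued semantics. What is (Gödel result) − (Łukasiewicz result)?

0.00

Gödel evaluation:
  ~P: Gödel ¬ of 0.9 = 0 (operand ≠ 0)
  (Q -> P): 0.4 ≤ 0.9, so result = 1
  (Q -> (Q -> P)): 0.4 ≤ 1, so result = 1
  (Q -> (Q -> (Q -> P))): 0.4 ≤ 1, so result = 1
  (Q -> (Q -> (Q -> (Q -> P)))): 0.4 ≤ 1, so result = 1
  (Q -> (Q -> (Q -> (Q -> (Q -> P))))): 0.4 ≤ 1, so result = 1
  (P -> (Q -> (Q -> (Q -> (Q -> (Q -> P)))))): 0.9 ≤ 1, so result = 1
  (~P -> (P -> (Q -> (Q -> (Q -> (Q -> (Q -> P))))))): 0 ≤ 1, so result = 1
  Gödel value = 1
Łukasiewicz evaluation:
  ~P: Łukasiewicz ¬ gives 1 − 0.9 = 0.1
  (Q -> P): min(1, 1 − 0.4 + 0.9) = 1
  (Q -> (Q -> P)): min(1, 1 − 0.4 + 1) = 1
  (Q -> (Q -> (Q -> P))): min(1, 1 − 0.4 + 1) = 1
  (Q -> (Q -> (Q -> (Q -> P)))): min(1, 1 − 0.4 + 1) = 1
  (Q -> (Q -> (Q -> (Q -> (Q -> P))))): min(1, 1 − 0.4 + 1) = 1
  (P -> (Q -> (Q -> (Q -> (Q -> (Q -> P)))))): min(1, 1 − 0.9 + 1) = 1
  (~P -> (P -> (Q -> (Q -> (Q -> (Q -> (Q -> P))))))): min(1, 1 − 0.1 + 1) = 1
  Łukasiewicz value = 1
Difference: 1 − 1 = 0.00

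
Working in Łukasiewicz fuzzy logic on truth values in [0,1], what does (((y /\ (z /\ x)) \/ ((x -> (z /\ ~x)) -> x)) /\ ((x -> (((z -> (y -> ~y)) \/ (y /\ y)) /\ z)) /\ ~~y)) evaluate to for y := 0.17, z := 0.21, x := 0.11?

(z /\ x) = min(0.21, 0.11) = 0.11
(y /\ (z /\ x)) = min(0.17, 0.11) = 0.11
~x: Łukasiewicz ¬ gives 1 − 0.11 = 0.89
(z /\ ~x) = min(0.21, 0.89) = 0.21
(x -> (z /\ ~x)): min(1, 1 − 0.11 + 0.21) = 1
((x -> (z /\ ~x)) -> x): min(1, 1 − 1 + 0.11) = 0.11
((y /\ (z /\ x)) \/ ((x -> (z /\ ~x)) -> x)) = max(0.11, 0.11) = 0.11
~y: Łukasiewicz ¬ gives 1 − 0.17 = 0.83
(y -> ~y): min(1, 1 − 0.17 + 0.83) = 1
(z -> (y -> ~y)): min(1, 1 − 0.21 + 1) = 1
(y /\ y) = min(0.17, 0.17) = 0.17
((z -> (y -> ~y)) \/ (y /\ y)) = max(1, 0.17) = 1
(((z -> (y -> ~y)) \/ (y /\ y)) /\ z) = min(1, 0.21) = 0.21
(x -> (((z -> (y -> ~y)) \/ (y /\ y)) /\ z)): min(1, 1 − 0.11 + 0.21) = 1
~y: Łukasiewicz ¬ gives 1 − 0.17 = 0.83
~~y: Łukasiewicz ¬ gives 1 − 0.83 = 0.17
((x -> (((z -> (y -> ~y)) \/ (y /\ y)) /\ z)) /\ ~~y) = min(1, 0.17) = 0.17
(((y /\ (z /\ x)) \/ ((x -> (z /\ ~x)) -> x)) /\ ((x -> (((z -> (y -> ~y)) \/ (y /\ y)) /\ z)) /\ ~~y)) = min(0.11, 0.17) = 0.11

0.11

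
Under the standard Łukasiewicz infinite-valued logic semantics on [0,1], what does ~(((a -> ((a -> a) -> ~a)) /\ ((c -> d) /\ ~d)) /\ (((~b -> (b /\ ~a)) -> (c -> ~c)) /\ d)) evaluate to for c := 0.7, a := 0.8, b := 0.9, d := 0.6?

(a -> a): min(1, 1 − 0.8 + 0.8) = 1
~a: Łukasiewicz ¬ gives 1 − 0.8 = 0.2
((a -> a) -> ~a): min(1, 1 − 1 + 0.2) = 0.2
(a -> ((a -> a) -> ~a)): min(1, 1 − 0.8 + 0.2) = 0.4
(c -> d): min(1, 1 − 0.7 + 0.6) = 0.9
~d: Łukasiewicz ¬ gives 1 − 0.6 = 0.4
((c -> d) /\ ~d) = min(0.9, 0.4) = 0.4
((a -> ((a -> a) -> ~a)) /\ ((c -> d) /\ ~d)) = min(0.4, 0.4) = 0.4
~b: Łukasiewicz ¬ gives 1 − 0.9 = 0.1
~a: Łukasiewicz ¬ gives 1 − 0.8 = 0.2
(b /\ ~a) = min(0.9, 0.2) = 0.2
(~b -> (b /\ ~a)): min(1, 1 − 0.1 + 0.2) = 1
~c: Łukasiewicz ¬ gives 1 − 0.7 = 0.3
(c -> ~c): min(1, 1 − 0.7 + 0.3) = 0.6
((~b -> (b /\ ~a)) -> (c -> ~c)): min(1, 1 − 1 + 0.6) = 0.6
(((~b -> (b /\ ~a)) -> (c -> ~c)) /\ d) = min(0.6, 0.6) = 0.6
(((a -> ((a -> a) -> ~a)) /\ ((c -> d) /\ ~d)) /\ (((~b -> (b /\ ~a)) -> (c -> ~c)) /\ d)) = min(0.4, 0.6) = 0.4
~(((a -> ((a -> a) -> ~a)) /\ ((c -> d) /\ ~d)) /\ (((~b -> (b /\ ~a)) -> (c -> ~c)) /\ d)): Łukasiewicz ¬ gives 1 − 0.4 = 0.6

0.60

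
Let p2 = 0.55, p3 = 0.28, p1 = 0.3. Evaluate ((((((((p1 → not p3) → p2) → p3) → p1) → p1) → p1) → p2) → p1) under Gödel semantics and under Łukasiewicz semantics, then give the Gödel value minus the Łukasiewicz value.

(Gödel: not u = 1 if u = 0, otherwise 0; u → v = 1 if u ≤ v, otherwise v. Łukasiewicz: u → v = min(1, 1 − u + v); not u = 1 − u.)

-0.02

Gödel evaluation:
  not p3: Gödel ¬ of 0.28 = 0 (operand ≠ 0)
  (p1 → not p3): 0.3 > 0, so result = 0
  ((p1 → not p3) → p2): 0 ≤ 0.55, so result = 1
  (((p1 → not p3) → p2) → p3): 1 > 0.28, so result = 0.28
  ((((p1 → not p3) → p2) → p3) → p1): 0.28 ≤ 0.3, so result = 1
  (((((p1 → not p3) → p2) → p3) → p1) → p1): 1 > 0.3, so result = 0.3
  ((((((p1 → not p3) → p2) → p3) → p1) → p1) → p1): 0.3 ≤ 0.3, so result = 1
  (((((((p1 → not p3) → p2) → p3) → p1) → p1) → p1) → p2): 1 > 0.55, so result = 0.55
  ((((((((p1 → not p3) → p2) → p3) → p1) → p1) → p1) → p2) → p1): 0.55 > 0.3, so result = 0.3
  Gödel value = 0.3
Łukasiewicz evaluation:
  not p3: Łukasiewicz ¬ gives 1 − 0.28 = 0.72
  (p1 → not p3): min(1, 1 − 0.3 + 0.72) = 1
  ((p1 → not p3) → p2): min(1, 1 − 1 + 0.55) = 0.55
  (((p1 → not p3) → p2) → p3): min(1, 1 − 0.55 + 0.28) = 0.73
  ((((p1 → not p3) → p2) → p3) → p1): min(1, 1 − 0.73 + 0.3) = 0.57
  (((((p1 → not p3) → p2) → p3) → p1) → p1): min(1, 1 − 0.57 + 0.3) = 0.73
  ((((((p1 → not p3) → p2) → p3) → p1) → p1) → p1): min(1, 1 − 0.73 + 0.3) = 0.57
  (((((((p1 → not p3) → p2) → p3) → p1) → p1) → p1) → p2): min(1, 1 − 0.57 + 0.55) = 0.98
  ((((((((p1 → not p3) → p2) → p3) → p1) → p1) → p1) → p2) → p1): min(1, 1 − 0.98 + 0.3) = 0.32
  Łukasiewicz value = 0.32
Difference: 0.3 − 0.32 = -0.02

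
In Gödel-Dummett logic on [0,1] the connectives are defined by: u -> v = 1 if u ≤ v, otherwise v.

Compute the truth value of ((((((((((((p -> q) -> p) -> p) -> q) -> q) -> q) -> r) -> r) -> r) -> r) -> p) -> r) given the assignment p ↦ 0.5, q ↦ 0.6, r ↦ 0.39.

(p -> q): 0.5 ≤ 0.6, so result = 1
((p -> q) -> p): 1 > 0.5, so result = 0.5
(((p -> q) -> p) -> p): 0.5 ≤ 0.5, so result = 1
((((p -> q) -> p) -> p) -> q): 1 > 0.6, so result = 0.6
(((((p -> q) -> p) -> p) -> q) -> q): 0.6 ≤ 0.6, so result = 1
((((((p -> q) -> p) -> p) -> q) -> q) -> q): 1 > 0.6, so result = 0.6
(((((((p -> q) -> p) -> p) -> q) -> q) -> q) -> r): 0.6 > 0.39, so result = 0.39
((((((((p -> q) -> p) -> p) -> q) -> q) -> q) -> r) -> r): 0.39 ≤ 0.39, so result = 1
(((((((((p -> q) -> p) -> p) -> q) -> q) -> q) -> r) -> r) -> r): 1 > 0.39, so result = 0.39
((((((((((p -> q) -> p) -> p) -> q) -> q) -> q) -> r) -> r) -> r) -> r): 0.39 ≤ 0.39, so result = 1
(((((((((((p -> q) -> p) -> p) -> q) -> q) -> q) -> r) -> r) -> r) -> r) -> p): 1 > 0.5, so result = 0.5
((((((((((((p -> q) -> p) -> p) -> q) -> q) -> q) -> r) -> r) -> r) -> r) -> p) -> r): 0.5 > 0.39, so result = 0.39

0.39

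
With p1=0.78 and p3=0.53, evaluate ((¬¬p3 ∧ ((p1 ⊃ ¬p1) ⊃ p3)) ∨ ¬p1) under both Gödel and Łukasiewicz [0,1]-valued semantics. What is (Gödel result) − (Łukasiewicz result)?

0.47

Gödel evaluation:
  ¬p3: Gödel ¬ of 0.53 = 0 (operand ≠ 0)
  ¬¬p3: Gödel ¬ of 0 = 1 (operand is 0)
  ¬p1: Gödel ¬ of 0.78 = 0 (operand ≠ 0)
  (p1 ⊃ ¬p1): 0.78 > 0, so result = 0
  ((p1 ⊃ ¬p1) ⊃ p3): 0 ≤ 0.53, so result = 1
  (¬¬p3 ∧ ((p1 ⊃ ¬p1) ⊃ p3)) = min(1, 1) = 1
  ¬p1: Gödel ¬ of 0.78 = 0 (operand ≠ 0)
  ((¬¬p3 ∧ ((p1 ⊃ ¬p1) ⊃ p3)) ∨ ¬p1) = max(1, 0) = 1
  Gödel value = 1
Łukasiewicz evaluation:
  ¬p3: Łukasiewicz ¬ gives 1 − 0.53 = 0.47
  ¬¬p3: Łukasiewicz ¬ gives 1 − 0.47 = 0.53
  ¬p1: Łukasiewicz ¬ gives 1 − 0.78 = 0.22
  (p1 ⊃ ¬p1): min(1, 1 − 0.78 + 0.22) = 0.44
  ((p1 ⊃ ¬p1) ⊃ p3): min(1, 1 − 0.44 + 0.53) = 1
  (¬¬p3 ∧ ((p1 ⊃ ¬p1) ⊃ p3)) = min(0.53, 1) = 0.53
  ¬p1: Łukasiewicz ¬ gives 1 − 0.78 = 0.22
  ((¬¬p3 ∧ ((p1 ⊃ ¬p1) ⊃ p3)) ∨ ¬p1) = max(0.53, 0.22) = 0.53
  Łukasiewicz value = 0.53
Difference: 1 − 0.53 = 0.47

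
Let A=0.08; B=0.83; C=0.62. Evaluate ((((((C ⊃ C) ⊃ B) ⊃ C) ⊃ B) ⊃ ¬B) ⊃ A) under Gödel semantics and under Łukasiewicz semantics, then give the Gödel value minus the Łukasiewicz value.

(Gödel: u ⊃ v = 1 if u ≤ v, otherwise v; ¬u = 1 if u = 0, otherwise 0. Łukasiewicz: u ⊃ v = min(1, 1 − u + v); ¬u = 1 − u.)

0.09

Gödel evaluation:
  (C ⊃ C): 0.62 ≤ 0.62, so result = 1
  ((C ⊃ C) ⊃ B): 1 > 0.83, so result = 0.83
  (((C ⊃ C) ⊃ B) ⊃ C): 0.83 > 0.62, so result = 0.62
  ((((C ⊃ C) ⊃ B) ⊃ C) ⊃ B): 0.62 ≤ 0.83, so result = 1
  ¬B: Gödel ¬ of 0.83 = 0 (operand ≠ 0)
  (((((C ⊃ C) ⊃ B) ⊃ C) ⊃ B) ⊃ ¬B): 1 > 0, so result = 0
  ((((((C ⊃ C) ⊃ B) ⊃ C) ⊃ B) ⊃ ¬B) ⊃ A): 0 ≤ 0.08, so result = 1
  Gödel value = 1
Łukasiewicz evaluation:
  (C ⊃ C): min(1, 1 − 0.62 + 0.62) = 1
  ((C ⊃ C) ⊃ B): min(1, 1 − 1 + 0.83) = 0.83
  (((C ⊃ C) ⊃ B) ⊃ C): min(1, 1 − 0.83 + 0.62) = 0.79
  ((((C ⊃ C) ⊃ B) ⊃ C) ⊃ B): min(1, 1 − 0.79 + 0.83) = 1
  ¬B: Łukasiewicz ¬ gives 1 − 0.83 = 0.17
  (((((C ⊃ C) ⊃ B) ⊃ C) ⊃ B) ⊃ ¬B): min(1, 1 − 1 + 0.17) = 0.17
  ((((((C ⊃ C) ⊃ B) ⊃ C) ⊃ B) ⊃ ¬B) ⊃ A): min(1, 1 − 0.17 + 0.08) = 0.91
  Łukasiewicz value = 0.91
Difference: 1 − 0.91 = 0.09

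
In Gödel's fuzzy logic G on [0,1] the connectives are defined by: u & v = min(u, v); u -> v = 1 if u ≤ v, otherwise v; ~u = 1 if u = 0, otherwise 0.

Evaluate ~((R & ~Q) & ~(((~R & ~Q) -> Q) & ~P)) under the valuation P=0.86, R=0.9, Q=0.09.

~Q: Gödel ¬ of 0.09 = 0 (operand ≠ 0)
(R & ~Q) = min(0.9, 0) = 0
~R: Gödel ¬ of 0.9 = 0 (operand ≠ 0)
~Q: Gödel ¬ of 0.09 = 0 (operand ≠ 0)
(~R & ~Q) = min(0, 0) = 0
((~R & ~Q) -> Q): 0 ≤ 0.09, so result = 1
~P: Gödel ¬ of 0.86 = 0 (operand ≠ 0)
(((~R & ~Q) -> Q) & ~P) = min(1, 0) = 0
~(((~R & ~Q) -> Q) & ~P): Gödel ¬ of 0 = 1 (operand is 0)
((R & ~Q) & ~(((~R & ~Q) -> Q) & ~P)) = min(0, 1) = 0
~((R & ~Q) & ~(((~R & ~Q) -> Q) & ~P)): Gödel ¬ of 0 = 1 (operand is 0)

1.00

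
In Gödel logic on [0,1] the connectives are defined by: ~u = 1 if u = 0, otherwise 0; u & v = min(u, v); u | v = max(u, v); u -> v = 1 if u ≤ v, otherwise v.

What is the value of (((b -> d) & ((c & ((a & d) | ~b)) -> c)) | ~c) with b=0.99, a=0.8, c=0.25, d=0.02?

0.02

(b -> d): 0.99 > 0.02, so result = 0.02
(a & d) = min(0.8, 0.02) = 0.02
~b: Gödel ¬ of 0.99 = 0 (operand ≠ 0)
((a & d) | ~b) = max(0.02, 0) = 0.02
(c & ((a & d) | ~b)) = min(0.25, 0.02) = 0.02
((c & ((a & d) | ~b)) -> c): 0.02 ≤ 0.25, so result = 1
((b -> d) & ((c & ((a & d) | ~b)) -> c)) = min(0.02, 1) = 0.02
~c: Gödel ¬ of 0.25 = 0 (operand ≠ 0)
(((b -> d) & ((c & ((a & d) | ~b)) -> c)) | ~c) = max(0.02, 0) = 0.02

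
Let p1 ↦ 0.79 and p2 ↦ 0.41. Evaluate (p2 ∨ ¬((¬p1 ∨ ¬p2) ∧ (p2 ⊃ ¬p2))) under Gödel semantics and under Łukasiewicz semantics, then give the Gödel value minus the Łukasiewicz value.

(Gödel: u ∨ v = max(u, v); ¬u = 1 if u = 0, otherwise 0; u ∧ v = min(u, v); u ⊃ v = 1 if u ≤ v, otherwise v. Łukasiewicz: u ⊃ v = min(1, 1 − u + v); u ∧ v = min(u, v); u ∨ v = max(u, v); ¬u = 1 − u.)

Gödel evaluation:
  ¬p1: Gödel ¬ of 0.79 = 0 (operand ≠ 0)
  ¬p2: Gödel ¬ of 0.41 = 0 (operand ≠ 0)
  (¬p1 ∨ ¬p2) = max(0, 0) = 0
  ¬p2: Gödel ¬ of 0.41 = 0 (operand ≠ 0)
  (p2 ⊃ ¬p2): 0.41 > 0, so result = 0
  ((¬p1 ∨ ¬p2) ∧ (p2 ⊃ ¬p2)) = min(0, 0) = 0
  ¬((¬p1 ∨ ¬p2) ∧ (p2 ⊃ ¬p2)): Gödel ¬ of 0 = 1 (operand is 0)
  (p2 ∨ ¬((¬p1 ∨ ¬p2) ∧ (p2 ⊃ ¬p2))) = max(0.41, 1) = 1
  Gödel value = 1
Łukasiewicz evaluation:
  ¬p1: Łukasiewicz ¬ gives 1 − 0.79 = 0.21
  ¬p2: Łukasiewicz ¬ gives 1 − 0.41 = 0.59
  (¬p1 ∨ ¬p2) = max(0.21, 0.59) = 0.59
  ¬p2: Łukasiewicz ¬ gives 1 − 0.41 = 0.59
  (p2 ⊃ ¬p2): min(1, 1 − 0.41 + 0.59) = 1
  ((¬p1 ∨ ¬p2) ∧ (p2 ⊃ ¬p2)) = min(0.59, 1) = 0.59
  ¬((¬p1 ∨ ¬p2) ∧ (p2 ⊃ ¬p2)): Łukasiewicz ¬ gives 1 − 0.59 = 0.41
  (p2 ∨ ¬((¬p1 ∨ ¬p2) ∧ (p2 ⊃ ¬p2))) = max(0.41, 0.41) = 0.41
  Łukasiewicz value = 0.41
Difference: 1 − 0.41 = 0.59

0.59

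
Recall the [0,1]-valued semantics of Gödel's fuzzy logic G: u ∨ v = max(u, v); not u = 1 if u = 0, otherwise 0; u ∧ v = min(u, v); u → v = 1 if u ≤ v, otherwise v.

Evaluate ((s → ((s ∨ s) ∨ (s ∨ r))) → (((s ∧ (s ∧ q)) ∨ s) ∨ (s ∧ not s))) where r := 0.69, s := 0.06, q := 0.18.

(s ∨ s) = max(0.06, 0.06) = 0.06
(s ∨ r) = max(0.06, 0.69) = 0.69
((s ∨ s) ∨ (s ∨ r)) = max(0.06, 0.69) = 0.69
(s → ((s ∨ s) ∨ (s ∨ r))): 0.06 ≤ 0.69, so result = 1
(s ∧ q) = min(0.06, 0.18) = 0.06
(s ∧ (s ∧ q)) = min(0.06, 0.06) = 0.06
((s ∧ (s ∧ q)) ∨ s) = max(0.06, 0.06) = 0.06
not s: Gödel ¬ of 0.06 = 0 (operand ≠ 0)
(s ∧ not s) = min(0.06, 0) = 0
(((s ∧ (s ∧ q)) ∨ s) ∨ (s ∧ not s)) = max(0.06, 0) = 0.06
((s → ((s ∨ s) ∨ (s ∨ r))) → (((s ∧ (s ∧ q)) ∨ s) ∨ (s ∧ not s))): 1 > 0.06, so result = 0.06

0.06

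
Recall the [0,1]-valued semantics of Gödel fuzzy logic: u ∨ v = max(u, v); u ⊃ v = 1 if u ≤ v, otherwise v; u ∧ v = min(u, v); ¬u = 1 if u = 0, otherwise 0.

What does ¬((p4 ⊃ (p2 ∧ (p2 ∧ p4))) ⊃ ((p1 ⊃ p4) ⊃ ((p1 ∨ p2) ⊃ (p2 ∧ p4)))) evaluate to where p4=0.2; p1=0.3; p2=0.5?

0.00

(p2 ∧ p4) = min(0.5, 0.2) = 0.2
(p2 ∧ (p2 ∧ p4)) = min(0.5, 0.2) = 0.2
(p4 ⊃ (p2 ∧ (p2 ∧ p4))): 0.2 ≤ 0.2, so result = 1
(p1 ⊃ p4): 0.3 > 0.2, so result = 0.2
(p1 ∨ p2) = max(0.3, 0.5) = 0.5
(p2 ∧ p4) = min(0.5, 0.2) = 0.2
((p1 ∨ p2) ⊃ (p2 ∧ p4)): 0.5 > 0.2, so result = 0.2
((p1 ⊃ p4) ⊃ ((p1 ∨ p2) ⊃ (p2 ∧ p4))): 0.2 ≤ 0.2, so result = 1
((p4 ⊃ (p2 ∧ (p2 ∧ p4))) ⊃ ((p1 ⊃ p4) ⊃ ((p1 ∨ p2) ⊃ (p2 ∧ p4)))): 1 ≤ 1, so result = 1
¬((p4 ⊃ (p2 ∧ (p2 ∧ p4))) ⊃ ((p1 ⊃ p4) ⊃ ((p1 ∨ p2) ⊃ (p2 ∧ p4)))): Gödel ¬ of 1 = 0 (operand ≠ 0)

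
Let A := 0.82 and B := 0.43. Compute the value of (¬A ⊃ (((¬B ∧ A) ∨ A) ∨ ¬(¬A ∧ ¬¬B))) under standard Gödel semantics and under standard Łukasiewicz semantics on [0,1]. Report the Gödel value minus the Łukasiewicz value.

Gödel evaluation:
  ¬A: Gödel ¬ of 0.82 = 0 (operand ≠ 0)
  ¬B: Gödel ¬ of 0.43 = 0 (operand ≠ 0)
  (¬B ∧ A) = min(0, 0.82) = 0
  ((¬B ∧ A) ∨ A) = max(0, 0.82) = 0.82
  ¬A: Gödel ¬ of 0.82 = 0 (operand ≠ 0)
  ¬B: Gödel ¬ of 0.43 = 0 (operand ≠ 0)
  ¬¬B: Gödel ¬ of 0 = 1 (operand is 0)
  (¬A ∧ ¬¬B) = min(0, 1) = 0
  ¬(¬A ∧ ¬¬B): Gödel ¬ of 0 = 1 (operand is 0)
  (((¬B ∧ A) ∨ A) ∨ ¬(¬A ∧ ¬¬B)) = max(0.82, 1) = 1
  (¬A ⊃ (((¬B ∧ A) ∨ A) ∨ ¬(¬A ∧ ¬¬B))): 0 ≤ 1, so result = 1
  Gödel value = 1
Łukasiewicz evaluation:
  ¬A: Łukasiewicz ¬ gives 1 − 0.82 = 0.18
  ¬B: Łukasiewicz ¬ gives 1 − 0.43 = 0.57
  (¬B ∧ A) = min(0.57, 0.82) = 0.57
  ((¬B ∧ A) ∨ A) = max(0.57, 0.82) = 0.82
  ¬A: Łukasiewicz ¬ gives 1 − 0.82 = 0.18
  ¬B: Łukasiewicz ¬ gives 1 − 0.43 = 0.57
  ¬¬B: Łukasiewicz ¬ gives 1 − 0.57 = 0.43
  (¬A ∧ ¬¬B) = min(0.18, 0.43) = 0.18
  ¬(¬A ∧ ¬¬B): Łukasiewicz ¬ gives 1 − 0.18 = 0.82
  (((¬B ∧ A) ∨ A) ∨ ¬(¬A ∧ ¬¬B)) = max(0.82, 0.82) = 0.82
  (¬A ⊃ (((¬B ∧ A) ∨ A) ∨ ¬(¬A ∧ ¬¬B))): min(1, 1 − 0.18 + 0.82) = 1
  Łukasiewicz value = 1
Difference: 1 − 1 = 0.00

0.00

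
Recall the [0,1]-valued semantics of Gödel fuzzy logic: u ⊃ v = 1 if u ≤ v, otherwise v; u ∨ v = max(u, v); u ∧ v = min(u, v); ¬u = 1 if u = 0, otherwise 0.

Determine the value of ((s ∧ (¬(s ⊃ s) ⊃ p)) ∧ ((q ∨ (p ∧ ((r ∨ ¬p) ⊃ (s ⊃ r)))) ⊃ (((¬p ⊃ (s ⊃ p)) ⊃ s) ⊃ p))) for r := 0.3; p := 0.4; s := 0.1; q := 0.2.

0.10

(s ⊃ s): 0.1 ≤ 0.1, so result = 1
¬(s ⊃ s): Gödel ¬ of 1 = 0 (operand ≠ 0)
(¬(s ⊃ s) ⊃ p): 0 ≤ 0.4, so result = 1
(s ∧ (¬(s ⊃ s) ⊃ p)) = min(0.1, 1) = 0.1
¬p: Gödel ¬ of 0.4 = 0 (operand ≠ 0)
(r ∨ ¬p) = max(0.3, 0) = 0.3
(s ⊃ r): 0.1 ≤ 0.3, so result = 1
((r ∨ ¬p) ⊃ (s ⊃ r)): 0.3 ≤ 1, so result = 1
(p ∧ ((r ∨ ¬p) ⊃ (s ⊃ r))) = min(0.4, 1) = 0.4
(q ∨ (p ∧ ((r ∨ ¬p) ⊃ (s ⊃ r)))) = max(0.2, 0.4) = 0.4
¬p: Gödel ¬ of 0.4 = 0 (operand ≠ 0)
(s ⊃ p): 0.1 ≤ 0.4, so result = 1
(¬p ⊃ (s ⊃ p)): 0 ≤ 1, so result = 1
((¬p ⊃ (s ⊃ p)) ⊃ s): 1 > 0.1, so result = 0.1
(((¬p ⊃ (s ⊃ p)) ⊃ s) ⊃ p): 0.1 ≤ 0.4, so result = 1
((q ∨ (p ∧ ((r ∨ ¬p) ⊃ (s ⊃ r)))) ⊃ (((¬p ⊃ (s ⊃ p)) ⊃ s) ⊃ p)): 0.4 ≤ 1, so result = 1
((s ∧ (¬(s ⊃ s) ⊃ p)) ∧ ((q ∨ (p ∧ ((r ∨ ¬p) ⊃ (s ⊃ r)))) ⊃ (((¬p ⊃ (s ⊃ p)) ⊃ s) ⊃ p))) = min(0.1, 1) = 0.1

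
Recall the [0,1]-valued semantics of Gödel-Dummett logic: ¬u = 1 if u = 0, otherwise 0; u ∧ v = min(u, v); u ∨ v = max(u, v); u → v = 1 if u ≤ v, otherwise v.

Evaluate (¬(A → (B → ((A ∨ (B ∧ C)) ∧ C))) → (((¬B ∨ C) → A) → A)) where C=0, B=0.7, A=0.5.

(B ∧ C) = min(0.7, 0) = 0
(A ∨ (B ∧ C)) = max(0.5, 0) = 0.5
((A ∨ (B ∧ C)) ∧ C) = min(0.5, 0) = 0
(B → ((A ∨ (B ∧ C)) ∧ C)): 0.7 > 0, so result = 0
(A → (B → ((A ∨ (B ∧ C)) ∧ C))): 0.5 > 0, so result = 0
¬(A → (B → ((A ∨ (B ∧ C)) ∧ C))): Gödel ¬ of 0 = 1 (operand is 0)
¬B: Gödel ¬ of 0.7 = 0 (operand ≠ 0)
(¬B ∨ C) = max(0, 0) = 0
((¬B ∨ C) → A): 0 ≤ 0.5, so result = 1
(((¬B ∨ C) → A) → A): 1 > 0.5, so result = 0.5
(¬(A → (B → ((A ∨ (B ∧ C)) ∧ C))) → (((¬B ∨ C) → A) → A)): 1 > 0.5, so result = 0.5

0.50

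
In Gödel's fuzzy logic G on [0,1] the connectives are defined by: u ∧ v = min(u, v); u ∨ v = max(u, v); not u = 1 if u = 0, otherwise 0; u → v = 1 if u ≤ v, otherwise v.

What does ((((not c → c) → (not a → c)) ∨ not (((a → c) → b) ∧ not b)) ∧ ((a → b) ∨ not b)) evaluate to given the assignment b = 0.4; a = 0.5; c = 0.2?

not c: Gödel ¬ of 0.2 = 0 (operand ≠ 0)
(not c → c): 0 ≤ 0.2, so result = 1
not a: Gödel ¬ of 0.5 = 0 (operand ≠ 0)
(not a → c): 0 ≤ 0.2, so result = 1
((not c → c) → (not a → c)): 1 ≤ 1, so result = 1
(a → c): 0.5 > 0.2, so result = 0.2
((a → c) → b): 0.2 ≤ 0.4, so result = 1
not b: Gödel ¬ of 0.4 = 0 (operand ≠ 0)
(((a → c) → b) ∧ not b) = min(1, 0) = 0
not (((a → c) → b) ∧ not b): Gödel ¬ of 0 = 1 (operand is 0)
(((not c → c) → (not a → c)) ∨ not (((a → c) → b) ∧ not b)) = max(1, 1) = 1
(a → b): 0.5 > 0.4, so result = 0.4
not b: Gödel ¬ of 0.4 = 0 (operand ≠ 0)
((a → b) ∨ not b) = max(0.4, 0) = 0.4
((((not c → c) → (not a → c)) ∨ not (((a → c) → b) ∧ not b)) ∧ ((a → b) ∨ not b)) = min(1, 0.4) = 0.4

0.40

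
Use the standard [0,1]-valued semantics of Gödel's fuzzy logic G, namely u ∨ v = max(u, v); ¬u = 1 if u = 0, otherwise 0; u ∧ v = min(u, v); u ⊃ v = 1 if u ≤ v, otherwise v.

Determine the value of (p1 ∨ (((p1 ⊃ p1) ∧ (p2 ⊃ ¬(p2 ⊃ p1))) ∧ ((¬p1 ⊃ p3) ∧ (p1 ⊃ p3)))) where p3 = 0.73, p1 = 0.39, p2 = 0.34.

0.39

(p1 ⊃ p1): 0.39 ≤ 0.39, so result = 1
(p2 ⊃ p1): 0.34 ≤ 0.39, so result = 1
¬(p2 ⊃ p1): Gödel ¬ of 1 = 0 (operand ≠ 0)
(p2 ⊃ ¬(p2 ⊃ p1)): 0.34 > 0, so result = 0
((p1 ⊃ p1) ∧ (p2 ⊃ ¬(p2 ⊃ p1))) = min(1, 0) = 0
¬p1: Gödel ¬ of 0.39 = 0 (operand ≠ 0)
(¬p1 ⊃ p3): 0 ≤ 0.73, so result = 1
(p1 ⊃ p3): 0.39 ≤ 0.73, so result = 1
((¬p1 ⊃ p3) ∧ (p1 ⊃ p3)) = min(1, 1) = 1
(((p1 ⊃ p1) ∧ (p2 ⊃ ¬(p2 ⊃ p1))) ∧ ((¬p1 ⊃ p3) ∧ (p1 ⊃ p3))) = min(0, 1) = 0
(p1 ∨ (((p1 ⊃ p1) ∧ (p2 ⊃ ¬(p2 ⊃ p1))) ∧ ((¬p1 ⊃ p3) ∧ (p1 ⊃ p3)))) = max(0.39, 0) = 0.39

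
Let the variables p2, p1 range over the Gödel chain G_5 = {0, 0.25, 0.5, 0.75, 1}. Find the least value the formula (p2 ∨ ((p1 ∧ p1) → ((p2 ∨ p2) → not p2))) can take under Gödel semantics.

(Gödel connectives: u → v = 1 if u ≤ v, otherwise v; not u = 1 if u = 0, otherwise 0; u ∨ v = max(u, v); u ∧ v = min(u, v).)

0.25

The minimum is attained at p2 = 0.25, p1 = 0.25:
  (p1 ∧ p1) = min(0.25, 0.25) = 0.25
  (p2 ∨ p2) = max(0.25, 0.25) = 0.25
  not p2: Gödel ¬ of 0.25 = 0 (operand ≠ 0)
  ((p2 ∨ p2) → not p2): 0.25 > 0, so result = 0
  ((p1 ∧ p1) → ((p2 ∨ p2) → not p2)): 0.25 > 0, so result = 0
  (p2 ∨ ((p1 ∧ p1) → ((p2 ∨ p2) → not p2))) = max(0.25, 0) = 0.25
Checking all 25 assignments confirms none give a value below 0.25.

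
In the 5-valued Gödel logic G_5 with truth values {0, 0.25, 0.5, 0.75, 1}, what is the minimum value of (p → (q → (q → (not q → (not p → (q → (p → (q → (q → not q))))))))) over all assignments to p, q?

1.00

Every assignment gives 1. For instance at p = 0, q = 0:
  not q: Gödel ¬ of 0 = 1 (operand is 0)
  not p: Gödel ¬ of 0 = 1 (operand is 0)
  not q: Gödel ¬ of 0 = 1 (operand is 0)
  (q → not q): 0 ≤ 1, so result = 1
  (q → (q → not q)): 0 ≤ 1, so result = 1
  (p → (q → (q → not q))): 0 ≤ 1, so result = 1
  (q → (p → (q → (q → not q)))): 0 ≤ 1, so result = 1
  (not p → (q → (p → (q → (q → not q))))): 1 ≤ 1, so result = 1
  (not q → (not p → (q → (p → (q → (q → not q)))))): 1 ≤ 1, so result = 1
  (q → (not q → (not p → (q → (p → (q → (q → not q))))))): 0 ≤ 1, so result = 1
  (q → (q → (not q → (not p → (q → (p → (q → (q → not q)))))))): 0 ≤ 1, so result = 1
  (p → (q → (q → (not q → (not p → (q → (p → (q → (q → not q))))))))): 0 ≤ 1, so result = 1
All 25 assignments give value 1 — the formula is a G_5-tautology.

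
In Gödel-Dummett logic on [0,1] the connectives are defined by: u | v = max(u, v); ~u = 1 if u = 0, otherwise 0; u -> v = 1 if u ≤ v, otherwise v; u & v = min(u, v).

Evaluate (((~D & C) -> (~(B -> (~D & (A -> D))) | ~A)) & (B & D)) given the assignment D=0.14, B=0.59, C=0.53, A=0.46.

~D: Gödel ¬ of 0.14 = 0 (operand ≠ 0)
(~D & C) = min(0, 0.53) = 0
~D: Gödel ¬ of 0.14 = 0 (operand ≠ 0)
(A -> D): 0.46 > 0.14, so result = 0.14
(~D & (A -> D)) = min(0, 0.14) = 0
(B -> (~D & (A -> D))): 0.59 > 0, so result = 0
~(B -> (~D & (A -> D))): Gödel ¬ of 0 = 1 (operand is 0)
~A: Gödel ¬ of 0.46 = 0 (operand ≠ 0)
(~(B -> (~D & (A -> D))) | ~A) = max(1, 0) = 1
((~D & C) -> (~(B -> (~D & (A -> D))) | ~A)): 0 ≤ 1, so result = 1
(B & D) = min(0.59, 0.14) = 0.14
(((~D & C) -> (~(B -> (~D & (A -> D))) | ~A)) & (B & D)) = min(1, 0.14) = 0.14

0.14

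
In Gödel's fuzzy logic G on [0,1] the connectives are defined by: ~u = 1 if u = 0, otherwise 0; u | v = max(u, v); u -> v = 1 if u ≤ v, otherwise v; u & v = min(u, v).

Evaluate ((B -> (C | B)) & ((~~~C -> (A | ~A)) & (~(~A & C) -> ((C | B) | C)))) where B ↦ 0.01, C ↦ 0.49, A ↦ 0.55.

(C | B) = max(0.49, 0.01) = 0.49
(B -> (C | B)): 0.01 ≤ 0.49, so result = 1
~C: Gödel ¬ of 0.49 = 0 (operand ≠ 0)
~~C: Gödel ¬ of 0 = 1 (operand is 0)
~~~C: Gödel ¬ of 1 = 0 (operand ≠ 0)
~A: Gödel ¬ of 0.55 = 0 (operand ≠ 0)
(A | ~A) = max(0.55, 0) = 0.55
(~~~C -> (A | ~A)): 0 ≤ 0.55, so result = 1
~A: Gödel ¬ of 0.55 = 0 (operand ≠ 0)
(~A & C) = min(0, 0.49) = 0
~(~A & C): Gödel ¬ of 0 = 1 (operand is 0)
(C | B) = max(0.49, 0.01) = 0.49
((C | B) | C) = max(0.49, 0.49) = 0.49
(~(~A & C) -> ((C | B) | C)): 1 > 0.49, so result = 0.49
((~~~C -> (A | ~A)) & (~(~A & C) -> ((C | B) | C))) = min(1, 0.49) = 0.49
((B -> (C | B)) & ((~~~C -> (A | ~A)) & (~(~A & C) -> ((C | B) | C)))) = min(1, 0.49) = 0.49

0.49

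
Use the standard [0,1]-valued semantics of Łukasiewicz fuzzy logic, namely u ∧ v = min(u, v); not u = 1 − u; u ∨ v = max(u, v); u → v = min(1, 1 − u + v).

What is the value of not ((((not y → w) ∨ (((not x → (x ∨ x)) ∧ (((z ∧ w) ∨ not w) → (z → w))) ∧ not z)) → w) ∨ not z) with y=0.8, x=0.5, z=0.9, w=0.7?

0.30

not y: Łukasiewicz ¬ gives 1 − 0.8 = 0.2
(not y → w): min(1, 1 − 0.2 + 0.7) = 1
not x: Łukasiewicz ¬ gives 1 − 0.5 = 0.5
(x ∨ x) = max(0.5, 0.5) = 0.5
(not x → (x ∨ x)): min(1, 1 − 0.5 + 0.5) = 1
(z ∧ w) = min(0.9, 0.7) = 0.7
not w: Łukasiewicz ¬ gives 1 − 0.7 = 0.3
((z ∧ w) ∨ not w) = max(0.7, 0.3) = 0.7
(z → w): min(1, 1 − 0.9 + 0.7) = 0.8
(((z ∧ w) ∨ not w) → (z → w)): min(1, 1 − 0.7 + 0.8) = 1
((not x → (x ∨ x)) ∧ (((z ∧ w) ∨ not w) → (z → w))) = min(1, 1) = 1
not z: Łukasiewicz ¬ gives 1 − 0.9 = 0.1
(((not x → (x ∨ x)) ∧ (((z ∧ w) ∨ not w) → (z → w))) ∧ not z) = min(1, 0.1) = 0.1
((not y → w) ∨ (((not x → (x ∨ x)) ∧ (((z ∧ w) ∨ not w) → (z → w))) ∧ not z)) = max(1, 0.1) = 1
(((not y → w) ∨ (((not x → (x ∨ x)) ∧ (((z ∧ w) ∨ not w) → (z → w))) ∧ not z)) → w): min(1, 1 − 1 + 0.7) = 0.7
not z: Łukasiewicz ¬ gives 1 − 0.9 = 0.1
((((not y → w) ∨ (((not x → (x ∨ x)) ∧ (((z ∧ w) ∨ not w) → (z → w))) ∧ not z)) → w) ∨ not z) = max(0.7, 0.1) = 0.7
not ((((not y → w) ∨ (((not x → (x ∨ x)) ∧ (((z ∧ w) ∨ not w) → (z → w))) ∧ not z)) → w) ∨ not z): Łukasiewicz ¬ gives 1 − 0.7 = 0.3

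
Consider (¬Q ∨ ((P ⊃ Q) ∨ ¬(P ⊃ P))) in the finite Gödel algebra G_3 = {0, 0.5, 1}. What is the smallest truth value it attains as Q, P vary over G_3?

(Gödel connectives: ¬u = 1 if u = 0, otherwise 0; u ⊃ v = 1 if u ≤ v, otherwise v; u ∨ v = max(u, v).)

The minimum is attained at Q = 0.5, P = 1:
  ¬Q: Gödel ¬ of 0.5 = 0 (operand ≠ 0)
  (P ⊃ Q): 1 > 0.5, so result = 0.5
  (P ⊃ P): 1 ≤ 1, so result = 1
  ¬(P ⊃ P): Gödel ¬ of 1 = 0 (operand ≠ 0)
  ((P ⊃ Q) ∨ ¬(P ⊃ P)) = max(0.5, 0) = 0.5
  (¬Q ∨ ((P ⊃ Q) ∨ ¬(P ⊃ P))) = max(0, 0.5) = 0.5
Checking all 9 assignments confirms none give a value below 0.50.

0.50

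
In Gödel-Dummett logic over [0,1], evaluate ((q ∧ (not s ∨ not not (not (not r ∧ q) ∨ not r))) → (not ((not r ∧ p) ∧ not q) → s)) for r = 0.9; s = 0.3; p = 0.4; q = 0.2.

1.00

not s: Gödel ¬ of 0.3 = 0 (operand ≠ 0)
not r: Gödel ¬ of 0.9 = 0 (operand ≠ 0)
(not r ∧ q) = min(0, 0.2) = 0
not (not r ∧ q): Gödel ¬ of 0 = 1 (operand is 0)
not r: Gödel ¬ of 0.9 = 0 (operand ≠ 0)
(not (not r ∧ q) ∨ not r) = max(1, 0) = 1
not (not (not r ∧ q) ∨ not r): Gödel ¬ of 1 = 0 (operand ≠ 0)
not not (not (not r ∧ q) ∨ not r): Gödel ¬ of 0 = 1 (operand is 0)
(not s ∨ not not (not (not r ∧ q) ∨ not r)) = max(0, 1) = 1
(q ∧ (not s ∨ not not (not (not r ∧ q) ∨ not r))) = min(0.2, 1) = 0.2
not r: Gödel ¬ of 0.9 = 0 (operand ≠ 0)
(not r ∧ p) = min(0, 0.4) = 0
not q: Gödel ¬ of 0.2 = 0 (operand ≠ 0)
((not r ∧ p) ∧ not q) = min(0, 0) = 0
not ((not r ∧ p) ∧ not q): Gödel ¬ of 0 = 1 (operand is 0)
(not ((not r ∧ p) ∧ not q) → s): 1 > 0.3, so result = 0.3
((q ∧ (not s ∨ not not (not (not r ∧ q) ∨ not r))) → (not ((not r ∧ p) ∧ not q) → s)): 0.2 ≤ 0.3, so result = 1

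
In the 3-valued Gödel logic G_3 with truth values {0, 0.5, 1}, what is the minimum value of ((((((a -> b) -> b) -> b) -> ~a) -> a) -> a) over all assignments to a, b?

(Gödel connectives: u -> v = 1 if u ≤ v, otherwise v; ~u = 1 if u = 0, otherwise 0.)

The minimum is attained at a = 0.5, b = 0.5:
  (a -> b): 0.5 ≤ 0.5, so result = 1
  ((a -> b) -> b): 1 > 0.5, so result = 0.5
  (((a -> b) -> b) -> b): 0.5 ≤ 0.5, so result = 1
  ~a: Gödel ¬ of 0.5 = 0 (operand ≠ 0)
  ((((a -> b) -> b) -> b) -> ~a): 1 > 0, so result = 0
  (((((a -> b) -> b) -> b) -> ~a) -> a): 0 ≤ 0.5, so result = 1
  ((((((a -> b) -> b) -> b) -> ~a) -> a) -> a): 1 > 0.5, so result = 0.5
Checking all 9 assignments confirms none give a value below 0.50.

0.50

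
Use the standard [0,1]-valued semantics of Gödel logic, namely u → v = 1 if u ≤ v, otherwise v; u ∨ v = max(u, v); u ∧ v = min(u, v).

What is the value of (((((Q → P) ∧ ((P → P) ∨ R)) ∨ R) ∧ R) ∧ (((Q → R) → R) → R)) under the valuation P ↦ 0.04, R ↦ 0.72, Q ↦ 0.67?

(Q → P): 0.67 > 0.04, so result = 0.04
(P → P): 0.04 ≤ 0.04, so result = 1
((P → P) ∨ R) = max(1, 0.72) = 1
((Q → P) ∧ ((P → P) ∨ R)) = min(0.04, 1) = 0.04
(((Q → P) ∧ ((P → P) ∨ R)) ∨ R) = max(0.04, 0.72) = 0.72
((((Q → P) ∧ ((P → P) ∨ R)) ∨ R) ∧ R) = min(0.72, 0.72) = 0.72
(Q → R): 0.67 ≤ 0.72, so result = 1
((Q → R) → R): 1 > 0.72, so result = 0.72
(((Q → R) → R) → R): 0.72 ≤ 0.72, so result = 1
(((((Q → P) ∧ ((P → P) ∨ R)) ∨ R) ∧ R) ∧ (((Q → R) → R) → R)) = min(0.72, 1) = 0.72

0.72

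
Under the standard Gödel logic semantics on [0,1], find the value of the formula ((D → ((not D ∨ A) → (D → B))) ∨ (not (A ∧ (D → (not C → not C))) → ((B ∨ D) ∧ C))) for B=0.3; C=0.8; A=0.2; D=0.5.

1.00

not D: Gödel ¬ of 0.5 = 0 (operand ≠ 0)
(not D ∨ A) = max(0, 0.2) = 0.2
(D → B): 0.5 > 0.3, so result = 0.3
((not D ∨ A) → (D → B)): 0.2 ≤ 0.3, so result = 1
(D → ((not D ∨ A) → (D → B))): 0.5 ≤ 1, so result = 1
not C: Gödel ¬ of 0.8 = 0 (operand ≠ 0)
not C: Gödel ¬ of 0.8 = 0 (operand ≠ 0)
(not C → not C): 0 ≤ 0, so result = 1
(D → (not C → not C)): 0.5 ≤ 1, so result = 1
(A ∧ (D → (not C → not C))) = min(0.2, 1) = 0.2
not (A ∧ (D → (not C → not C))): Gödel ¬ of 0.2 = 0 (operand ≠ 0)
(B ∨ D) = max(0.3, 0.5) = 0.5
((B ∨ D) ∧ C) = min(0.5, 0.8) = 0.5
(not (A ∧ (D → (not C → not C))) → ((B ∨ D) ∧ C)): 0 ≤ 0.5, so result = 1
((D → ((not D ∨ A) → (D → B))) ∨ (not (A ∧ (D → (not C → not C))) → ((B ∨ D) ∧ C))) = max(1, 1) = 1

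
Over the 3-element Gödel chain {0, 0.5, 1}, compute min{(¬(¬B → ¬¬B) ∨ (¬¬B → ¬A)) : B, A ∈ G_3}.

0.00

The minimum is attained at B = 0.5, A = 0.5:
  ¬B: Gödel ¬ of 0.5 = 0 (operand ≠ 0)
  ¬B: Gödel ¬ of 0.5 = 0 (operand ≠ 0)
  ¬¬B: Gödel ¬ of 0 = 1 (operand is 0)
  (¬B → ¬¬B): 0 ≤ 1, so result = 1
  ¬(¬B → ¬¬B): Gödel ¬ of 1 = 0 (operand ≠ 0)
  ¬B: Gödel ¬ of 0.5 = 0 (operand ≠ 0)
  ¬¬B: Gödel ¬ of 0 = 1 (operand is 0)
  ¬A: Gödel ¬ of 0.5 = 0 (operand ≠ 0)
  (¬¬B → ¬A): 1 > 0, so result = 0
  (¬(¬B → ¬¬B) ∨ (¬¬B → ¬A)) = max(0, 0) = 0
Checking all 9 assignments confirms none give a value below 0.00.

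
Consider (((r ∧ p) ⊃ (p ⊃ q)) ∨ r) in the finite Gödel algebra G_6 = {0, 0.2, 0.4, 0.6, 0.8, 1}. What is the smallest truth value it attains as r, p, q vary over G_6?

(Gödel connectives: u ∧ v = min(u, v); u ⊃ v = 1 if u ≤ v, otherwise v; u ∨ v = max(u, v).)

The minimum is attained at r = 0.2, p = 0.2, q = 0:
  (r ∧ p) = min(0.2, 0.2) = 0.2
  (p ⊃ q): 0.2 > 0, so result = 0
  ((r ∧ p) ⊃ (p ⊃ q)): 0.2 > 0, so result = 0
  (((r ∧ p) ⊃ (p ⊃ q)) ∨ r) = max(0, 0.2) = 0.2
Checking all 216 assignments confirms none give a value below 0.20.

0.20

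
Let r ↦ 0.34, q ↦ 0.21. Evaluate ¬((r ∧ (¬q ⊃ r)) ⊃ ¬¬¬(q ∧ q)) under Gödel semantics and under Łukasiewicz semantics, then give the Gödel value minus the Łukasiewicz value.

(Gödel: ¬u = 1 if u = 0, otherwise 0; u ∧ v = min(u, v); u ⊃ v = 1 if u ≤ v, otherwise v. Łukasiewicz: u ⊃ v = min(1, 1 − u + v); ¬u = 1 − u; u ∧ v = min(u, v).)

Gödel evaluation:
  ¬q: Gödel ¬ of 0.21 = 0 (operand ≠ 0)
  (¬q ⊃ r): 0 ≤ 0.34, so result = 1
  (r ∧ (¬q ⊃ r)) = min(0.34, 1) = 0.34
  (q ∧ q) = min(0.21, 0.21) = 0.21
  ¬(q ∧ q): Gödel ¬ of 0.21 = 0 (operand ≠ 0)
  ¬¬(q ∧ q): Gödel ¬ of 0 = 1 (operand is 0)
  ¬¬¬(q ∧ q): Gödel ¬ of 1 = 0 (operand ≠ 0)
  ((r ∧ (¬q ⊃ r)) ⊃ ¬¬¬(q ∧ q)): 0.34 > 0, so result = 0
  ¬((r ∧ (¬q ⊃ r)) ⊃ ¬¬¬(q ∧ q)): Gödel ¬ of 0 = 1 (operand is 0)
  Gödel value = 1
Łukasiewicz evaluation:
  ¬q: Łukasiewicz ¬ gives 1 − 0.21 = 0.79
  (¬q ⊃ r): min(1, 1 − 0.79 + 0.34) = 0.55
  (r ∧ (¬q ⊃ r)) = min(0.34, 0.55) = 0.34
  (q ∧ q) = min(0.21, 0.21) = 0.21
  ¬(q ∧ q): Łukasiewicz ¬ gives 1 − 0.21 = 0.79
  ¬¬(q ∧ q): Łukasiewicz ¬ gives 1 − 0.79 = 0.21
  ¬¬¬(q ∧ q): Łukasiewicz ¬ gives 1 − 0.21 = 0.79
  ((r ∧ (¬q ⊃ r)) ⊃ ¬¬¬(q ∧ q)): min(1, 1 − 0.34 + 0.79) = 1
  ¬((r ∧ (¬q ⊃ r)) ⊃ ¬¬¬(q ∧ q)): Łukasiewicz ¬ gives 1 − 1 = 0
  Łukasiewicz value = 0
Difference: 1 − 0 = 1.00

1.00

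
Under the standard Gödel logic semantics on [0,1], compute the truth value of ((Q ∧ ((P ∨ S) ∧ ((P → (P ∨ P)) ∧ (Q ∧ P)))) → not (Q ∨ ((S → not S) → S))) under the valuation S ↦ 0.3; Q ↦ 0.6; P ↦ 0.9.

0.00

(P ∨ S) = max(0.9, 0.3) = 0.9
(P ∨ P) = max(0.9, 0.9) = 0.9
(P → (P ∨ P)): 0.9 ≤ 0.9, so result = 1
(Q ∧ P) = min(0.6, 0.9) = 0.6
((P → (P ∨ P)) ∧ (Q ∧ P)) = min(1, 0.6) = 0.6
((P ∨ S) ∧ ((P → (P ∨ P)) ∧ (Q ∧ P))) = min(0.9, 0.6) = 0.6
(Q ∧ ((P ∨ S) ∧ ((P → (P ∨ P)) ∧ (Q ∧ P)))) = min(0.6, 0.6) = 0.6
not S: Gödel ¬ of 0.3 = 0 (operand ≠ 0)
(S → not S): 0.3 > 0, so result = 0
((S → not S) → S): 0 ≤ 0.3, so result = 1
(Q ∨ ((S → not S) → S)) = max(0.6, 1) = 1
not (Q ∨ ((S → not S) → S)): Gödel ¬ of 1 = 0 (operand ≠ 0)
((Q ∧ ((P ∨ S) ∧ ((P → (P ∨ P)) ∧ (Q ∧ P)))) → not (Q ∨ ((S → not S) → S))): 0.6 > 0, so result = 0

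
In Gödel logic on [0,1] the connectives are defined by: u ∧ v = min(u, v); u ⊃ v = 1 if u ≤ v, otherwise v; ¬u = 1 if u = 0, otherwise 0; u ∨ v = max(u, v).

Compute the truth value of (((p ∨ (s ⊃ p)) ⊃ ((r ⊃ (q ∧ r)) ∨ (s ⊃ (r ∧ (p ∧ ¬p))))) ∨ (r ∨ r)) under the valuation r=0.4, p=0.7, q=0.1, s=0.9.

(s ⊃ p): 0.9 > 0.7, so result = 0.7
(p ∨ (s ⊃ p)) = max(0.7, 0.7) = 0.7
(q ∧ r) = min(0.1, 0.4) = 0.1
(r ⊃ (q ∧ r)): 0.4 > 0.1, so result = 0.1
¬p: Gödel ¬ of 0.7 = 0 (operand ≠ 0)
(p ∧ ¬p) = min(0.7, 0) = 0
(r ∧ (p ∧ ¬p)) = min(0.4, 0) = 0
(s ⊃ (r ∧ (p ∧ ¬p))): 0.9 > 0, so result = 0
((r ⊃ (q ∧ r)) ∨ (s ⊃ (r ∧ (p ∧ ¬p)))) = max(0.1, 0) = 0.1
((p ∨ (s ⊃ p)) ⊃ ((r ⊃ (q ∧ r)) ∨ (s ⊃ (r ∧ (p ∧ ¬p))))): 0.7 > 0.1, so result = 0.1
(r ∨ r) = max(0.4, 0.4) = 0.4
(((p ∨ (s ⊃ p)) ⊃ ((r ⊃ (q ∧ r)) ∨ (s ⊃ (r ∧ (p ∧ ¬p))))) ∨ (r ∨ r)) = max(0.1, 0.4) = 0.4

0.40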